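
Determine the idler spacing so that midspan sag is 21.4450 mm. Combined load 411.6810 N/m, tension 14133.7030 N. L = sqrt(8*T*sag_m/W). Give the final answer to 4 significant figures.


sag = 21.4450/1000 = 0.021445 m
L = sqrt(8 * 14133.7030 * 0.021445 / 411.6810)
L = 2.427 m


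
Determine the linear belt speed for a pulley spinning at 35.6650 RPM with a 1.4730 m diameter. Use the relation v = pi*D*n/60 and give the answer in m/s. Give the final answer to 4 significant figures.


v = pi * 1.4730 * 35.6650 / 60
v = 2.751 m/s


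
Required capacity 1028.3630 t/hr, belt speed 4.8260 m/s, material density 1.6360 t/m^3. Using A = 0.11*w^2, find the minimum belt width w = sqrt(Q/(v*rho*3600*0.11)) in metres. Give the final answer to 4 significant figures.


A_req = 1028.3630 / (4.8260 * 1.6360 * 3600) = 0.0361804 m^2
w = sqrt(0.0361804 / 0.11)
w = 0.5735 m


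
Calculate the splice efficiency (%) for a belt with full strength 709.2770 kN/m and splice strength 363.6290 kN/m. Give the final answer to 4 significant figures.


Eff = 363.6290 / 709.2770 * 100
Eff = 51.27 %


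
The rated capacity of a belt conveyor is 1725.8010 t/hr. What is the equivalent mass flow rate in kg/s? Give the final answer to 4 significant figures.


m_dot = 1725.8010 * 1000 / 3600
m_dot = 479.4 kg/s


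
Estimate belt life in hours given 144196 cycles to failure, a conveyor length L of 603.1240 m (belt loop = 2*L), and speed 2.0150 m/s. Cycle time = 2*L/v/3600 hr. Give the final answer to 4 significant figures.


cycle_time = 2 * 603.1240 / 2.0150 / 3600 = 0.166287 hr
life = 144196 * 0.166287 = 23980 hours


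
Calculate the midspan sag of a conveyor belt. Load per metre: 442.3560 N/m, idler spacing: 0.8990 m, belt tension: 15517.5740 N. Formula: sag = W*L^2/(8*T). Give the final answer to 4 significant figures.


sag = 442.3560 * 0.8990^2 / (8 * 15517.5740)
sag = 0.002880 m


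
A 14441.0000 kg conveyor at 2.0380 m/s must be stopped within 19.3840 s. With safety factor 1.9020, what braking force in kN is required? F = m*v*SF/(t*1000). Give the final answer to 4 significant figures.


F = 14441.0000 * 2.0380 / 19.3840 * 1.9020 / 1000
F = 2.888 kN


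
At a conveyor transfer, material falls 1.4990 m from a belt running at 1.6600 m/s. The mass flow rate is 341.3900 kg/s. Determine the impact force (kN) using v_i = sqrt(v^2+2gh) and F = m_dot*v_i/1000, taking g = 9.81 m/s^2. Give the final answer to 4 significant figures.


v_i = sqrt(1.6600^2 + 2*9.81*1.4990) = 5.67151 m/s
F = 341.3900 * 5.67151 / 1000
F = 1.936 kN


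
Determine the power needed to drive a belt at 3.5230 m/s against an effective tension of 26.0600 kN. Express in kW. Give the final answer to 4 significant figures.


P = Te * v = 26.0600 * 3.5230
P = 91.81 kW


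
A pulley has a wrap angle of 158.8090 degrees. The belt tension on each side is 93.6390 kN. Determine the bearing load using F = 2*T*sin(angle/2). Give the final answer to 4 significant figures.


F = 2 * 93.6390 * sin(158.8090/2 deg)
F = 184.1 kN


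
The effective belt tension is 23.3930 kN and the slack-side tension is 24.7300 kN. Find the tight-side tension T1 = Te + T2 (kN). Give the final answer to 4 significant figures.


T1 = Te + T2 = 23.3930 + 24.7300
T1 = 48.12 kN


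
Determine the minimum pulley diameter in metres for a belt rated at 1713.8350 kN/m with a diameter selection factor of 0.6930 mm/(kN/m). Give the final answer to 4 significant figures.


D = 1713.8350 * 0.6930 / 1000
D = 1.188 m


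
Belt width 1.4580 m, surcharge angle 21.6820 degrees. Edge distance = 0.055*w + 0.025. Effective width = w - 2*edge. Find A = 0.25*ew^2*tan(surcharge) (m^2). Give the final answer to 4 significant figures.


edge = 0.055*1.4580 + 0.025 = 0.10519 m
ew = 1.4580 - 2*0.10519 = 1.24762 m
A = 0.25 * 1.24762^2 * tan(21.6820 deg)
A = 0.1547 m^2


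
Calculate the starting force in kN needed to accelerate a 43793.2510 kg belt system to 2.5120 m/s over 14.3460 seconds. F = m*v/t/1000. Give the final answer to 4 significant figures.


F = 43793.2510 * 2.5120 / 14.3460 / 1000
F = 7.668 kN


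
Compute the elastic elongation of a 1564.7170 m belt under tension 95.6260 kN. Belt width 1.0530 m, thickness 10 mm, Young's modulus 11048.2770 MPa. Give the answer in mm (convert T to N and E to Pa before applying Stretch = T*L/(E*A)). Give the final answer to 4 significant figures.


A = 1.0530 * 0.01 = 0.01053 m^2
Stretch = 95.6260*1000 * 1564.7170 / (11048.2770e6 * 0.01053) * 1000
Stretch = 1286 mm


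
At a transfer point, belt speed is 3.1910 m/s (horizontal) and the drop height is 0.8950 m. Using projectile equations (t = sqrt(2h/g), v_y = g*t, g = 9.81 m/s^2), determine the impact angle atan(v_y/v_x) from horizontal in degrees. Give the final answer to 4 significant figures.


t = sqrt(2*0.8950/9.81) = 0.427161 s
v_y = 9.81 * 0.427161 = 4.19045 m/s
angle = atan(4.19045 / 3.1910) = 52.71 deg


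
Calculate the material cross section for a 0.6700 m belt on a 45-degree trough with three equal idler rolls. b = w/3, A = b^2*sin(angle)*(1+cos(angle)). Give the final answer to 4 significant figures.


b = 0.6700/3 = 0.223333 m
A = 0.223333^2 * sin(45 deg) * (1 + cos(45 deg))
A = 0.06021 m^2


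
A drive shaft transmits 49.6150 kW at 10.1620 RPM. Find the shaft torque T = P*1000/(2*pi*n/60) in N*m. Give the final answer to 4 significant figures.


omega = 2*pi*10.1620/60 = 1.06416 rad/s
T = 49.6150*1000 / 1.06416
T = 46620 N*m


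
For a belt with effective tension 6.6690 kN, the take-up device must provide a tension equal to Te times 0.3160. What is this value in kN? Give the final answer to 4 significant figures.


T_tu = 6.6690 * 0.3160
T_tu = 2.107 kN


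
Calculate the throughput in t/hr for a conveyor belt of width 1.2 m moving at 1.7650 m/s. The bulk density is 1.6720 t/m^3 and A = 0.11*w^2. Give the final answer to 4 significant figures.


A = 0.11 * 1.2^2 = 0.1584 m^2
C = 0.1584 * 1.7650 * 1.6720 * 3600
C = 1683 t/hr


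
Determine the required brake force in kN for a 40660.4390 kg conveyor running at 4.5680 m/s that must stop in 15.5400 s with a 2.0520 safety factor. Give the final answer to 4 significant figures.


F = 40660.4390 * 4.5680 / 15.5400 * 2.0520 / 1000
F = 24.53 kN


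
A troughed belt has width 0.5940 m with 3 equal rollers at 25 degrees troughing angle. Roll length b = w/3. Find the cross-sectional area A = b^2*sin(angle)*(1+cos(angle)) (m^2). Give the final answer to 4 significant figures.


b = 0.5940/3 = 0.198 m
A = 0.198^2 * sin(25 deg) * (1 + cos(25 deg))
A = 0.03158 m^2


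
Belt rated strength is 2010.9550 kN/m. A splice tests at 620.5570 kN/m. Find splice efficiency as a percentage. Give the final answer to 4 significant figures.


Eff = 620.5570 / 2010.9550 * 100
Eff = 30.86 %


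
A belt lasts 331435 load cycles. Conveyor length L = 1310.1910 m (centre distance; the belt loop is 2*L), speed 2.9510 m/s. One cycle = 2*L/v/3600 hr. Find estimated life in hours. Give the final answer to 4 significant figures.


cycle_time = 2 * 1310.1910 / 2.9510 / 3600 = 0.246657 hr
life = 331435 * 0.246657 = 81750 hours


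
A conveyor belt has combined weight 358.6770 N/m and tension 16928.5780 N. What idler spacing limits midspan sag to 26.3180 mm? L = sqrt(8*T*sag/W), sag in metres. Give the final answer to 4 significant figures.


sag = 26.3180/1000 = 0.026318 m
L = sqrt(8 * 16928.5780 * 0.026318 / 358.6770)
L = 3.152 m


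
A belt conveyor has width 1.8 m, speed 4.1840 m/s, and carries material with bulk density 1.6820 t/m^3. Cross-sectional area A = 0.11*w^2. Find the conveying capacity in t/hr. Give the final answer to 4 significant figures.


A = 0.11 * 1.8^2 = 0.3564 m^2
C = 0.3564 * 4.1840 * 1.6820 * 3600
C = 9029 t/hr


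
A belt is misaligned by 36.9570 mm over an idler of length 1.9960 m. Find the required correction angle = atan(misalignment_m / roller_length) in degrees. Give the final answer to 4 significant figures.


misalign_m = 36.9570 / 1000 = 0.036957 m
angle = atan(0.036957 / 1.9960)
angle = 1.061 deg


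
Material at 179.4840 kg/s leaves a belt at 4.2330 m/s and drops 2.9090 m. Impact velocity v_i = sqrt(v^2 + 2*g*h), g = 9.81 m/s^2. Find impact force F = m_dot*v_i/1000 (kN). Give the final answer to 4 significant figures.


v_i = sqrt(4.2330^2 + 2*9.81*2.9090) = 8.65984 m/s
F = 179.4840 * 8.65984 / 1000
F = 1.554 kN


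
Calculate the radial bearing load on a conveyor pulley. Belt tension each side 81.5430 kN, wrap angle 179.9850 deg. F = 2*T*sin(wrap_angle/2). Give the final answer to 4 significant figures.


F = 2 * 81.5430 * sin(179.9850/2 deg)
F = 163.1 kN


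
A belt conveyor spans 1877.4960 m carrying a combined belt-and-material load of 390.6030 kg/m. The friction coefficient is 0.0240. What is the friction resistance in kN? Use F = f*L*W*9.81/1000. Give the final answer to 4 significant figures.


F = 0.0240 * 1877.4960 * 390.6030 * 9.81 / 1000
F = 172.7 kN


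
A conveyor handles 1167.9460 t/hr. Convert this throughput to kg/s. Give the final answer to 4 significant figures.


m_dot = 1167.9460 * 1000 / 3600
m_dot = 324.4 kg/s


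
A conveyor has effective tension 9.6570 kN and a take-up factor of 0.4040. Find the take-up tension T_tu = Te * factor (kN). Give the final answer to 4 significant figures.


T_tu = 9.6570 * 0.4040
T_tu = 3.901 kN


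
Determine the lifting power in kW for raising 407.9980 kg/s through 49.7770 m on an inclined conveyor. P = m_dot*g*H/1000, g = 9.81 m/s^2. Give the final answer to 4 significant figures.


P = 407.9980 * 9.81 * 49.7770 / 1000
P = 199.2 kW


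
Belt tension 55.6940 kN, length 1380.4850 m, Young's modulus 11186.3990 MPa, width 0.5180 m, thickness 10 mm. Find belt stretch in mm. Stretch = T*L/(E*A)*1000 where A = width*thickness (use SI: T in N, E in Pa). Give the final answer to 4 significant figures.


A = 0.5180 * 0.01 = 0.00518 m^2
Stretch = 55.6940*1000 * 1380.4850 / (11186.3990e6 * 0.00518) * 1000
Stretch = 1327 mm


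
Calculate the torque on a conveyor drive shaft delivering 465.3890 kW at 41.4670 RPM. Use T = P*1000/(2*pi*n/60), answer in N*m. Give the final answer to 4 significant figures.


omega = 2*pi*41.4670/60 = 4.34241 rad/s
T = 465.3890*1000 / 4.34241
T = 107200 N*m


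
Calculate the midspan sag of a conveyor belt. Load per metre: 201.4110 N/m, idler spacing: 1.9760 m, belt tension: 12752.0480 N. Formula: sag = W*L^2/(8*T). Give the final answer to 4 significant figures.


sag = 201.4110 * 1.9760^2 / (8 * 12752.0480)
sag = 0.007709 m


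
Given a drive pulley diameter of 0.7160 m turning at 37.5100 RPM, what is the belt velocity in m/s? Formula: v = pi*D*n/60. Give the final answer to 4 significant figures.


v = pi * 0.7160 * 37.5100 / 60
v = 1.406 m/s


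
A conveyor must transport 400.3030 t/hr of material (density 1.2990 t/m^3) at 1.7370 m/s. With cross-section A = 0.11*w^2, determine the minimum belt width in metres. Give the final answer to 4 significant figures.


A_req = 400.3030 / (1.7370 * 1.2990 * 3600) = 0.0492808 m^2
w = sqrt(0.0492808 / 0.11)
w = 0.6693 m


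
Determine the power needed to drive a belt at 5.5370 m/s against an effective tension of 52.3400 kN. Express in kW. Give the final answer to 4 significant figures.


P = Te * v = 52.3400 * 5.5370
P = 289.8 kW


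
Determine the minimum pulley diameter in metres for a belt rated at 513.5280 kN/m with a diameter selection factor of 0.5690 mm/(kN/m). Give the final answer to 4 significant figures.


D = 513.5280 * 0.5690 / 1000
D = 0.2922 m


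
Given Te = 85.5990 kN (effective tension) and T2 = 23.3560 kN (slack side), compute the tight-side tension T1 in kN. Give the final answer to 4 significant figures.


T1 = Te + T2 = 85.5990 + 23.3560
T1 = 109.0 kN


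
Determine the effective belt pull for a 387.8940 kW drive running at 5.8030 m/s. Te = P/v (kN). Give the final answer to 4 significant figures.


Te = P / v = 387.8940 / 5.8030
Te = 66.84 kN


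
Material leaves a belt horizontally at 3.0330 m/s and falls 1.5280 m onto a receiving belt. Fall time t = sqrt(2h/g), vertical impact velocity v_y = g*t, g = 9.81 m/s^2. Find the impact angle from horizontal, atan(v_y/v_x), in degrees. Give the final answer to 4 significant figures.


t = sqrt(2*1.5280/9.81) = 0.558139 s
v_y = 9.81 * 0.558139 = 5.47534 m/s
angle = atan(5.47534 / 3.0330) = 61.02 deg


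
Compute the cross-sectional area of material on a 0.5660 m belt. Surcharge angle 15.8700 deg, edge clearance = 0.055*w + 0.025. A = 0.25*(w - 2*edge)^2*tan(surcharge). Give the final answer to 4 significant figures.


edge = 0.055*0.5660 + 0.025 = 0.05613 m
ew = 0.5660 - 2*0.05613 = 0.45374 m
A = 0.25 * 0.45374^2 * tan(15.8700 deg)
A = 0.01463 m^2


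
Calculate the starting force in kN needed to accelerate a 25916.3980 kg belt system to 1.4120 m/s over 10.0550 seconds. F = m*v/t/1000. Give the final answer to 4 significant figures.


F = 25916.3980 * 1.4120 / 10.0550 / 1000
F = 3.639 kN


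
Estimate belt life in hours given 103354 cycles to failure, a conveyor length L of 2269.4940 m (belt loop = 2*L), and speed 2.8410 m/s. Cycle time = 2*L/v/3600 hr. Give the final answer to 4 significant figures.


cycle_time = 2 * 2269.4940 / 2.8410 / 3600 = 0.443798 hr
life = 103354 * 0.443798 = 45870 hours


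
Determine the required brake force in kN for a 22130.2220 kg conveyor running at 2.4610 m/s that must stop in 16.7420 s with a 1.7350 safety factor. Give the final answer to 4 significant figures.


F = 22130.2220 * 2.4610 / 16.7420 * 1.7350 / 1000
F = 5.644 kN


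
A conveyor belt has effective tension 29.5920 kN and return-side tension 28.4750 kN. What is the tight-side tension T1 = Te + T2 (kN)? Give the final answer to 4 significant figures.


T1 = Te + T2 = 29.5920 + 28.4750
T1 = 58.07 kN


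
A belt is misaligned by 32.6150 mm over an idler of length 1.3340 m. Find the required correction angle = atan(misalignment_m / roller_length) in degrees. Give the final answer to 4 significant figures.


misalign_m = 32.6150 / 1000 = 0.032615 m
angle = atan(0.032615 / 1.3340)
angle = 1.401 deg


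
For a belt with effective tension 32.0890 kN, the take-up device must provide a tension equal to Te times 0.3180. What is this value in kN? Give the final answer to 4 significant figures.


T_tu = 32.0890 * 0.3180
T_tu = 10.20 kN


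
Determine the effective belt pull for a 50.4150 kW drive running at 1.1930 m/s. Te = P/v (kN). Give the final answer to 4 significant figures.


Te = P / v = 50.4150 / 1.1930
Te = 42.26 kN


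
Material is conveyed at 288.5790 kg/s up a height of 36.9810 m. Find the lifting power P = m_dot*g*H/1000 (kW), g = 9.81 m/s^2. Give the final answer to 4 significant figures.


P = 288.5790 * 9.81 * 36.9810 / 1000
P = 104.7 kW


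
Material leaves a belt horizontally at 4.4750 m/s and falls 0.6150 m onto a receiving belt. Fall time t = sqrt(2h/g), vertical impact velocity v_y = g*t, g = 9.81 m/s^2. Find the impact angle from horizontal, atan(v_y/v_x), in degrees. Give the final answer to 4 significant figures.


t = sqrt(2*0.6150/9.81) = 0.354094 s
v_y = 9.81 * 0.354094 = 3.47366 m/s
angle = atan(3.47366 / 4.4750) = 37.82 deg


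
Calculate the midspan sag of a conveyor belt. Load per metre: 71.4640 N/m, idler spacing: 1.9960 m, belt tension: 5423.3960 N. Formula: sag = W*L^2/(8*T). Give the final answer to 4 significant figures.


sag = 71.4640 * 1.9960^2 / (8 * 5423.3960)
sag = 0.006562 m


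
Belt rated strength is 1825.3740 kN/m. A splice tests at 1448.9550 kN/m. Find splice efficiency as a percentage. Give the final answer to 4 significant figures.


Eff = 1448.9550 / 1825.3740 * 100
Eff = 79.38 %


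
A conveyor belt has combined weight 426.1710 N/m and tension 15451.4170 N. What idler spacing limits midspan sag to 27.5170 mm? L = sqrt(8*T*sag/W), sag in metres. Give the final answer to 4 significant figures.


sag = 27.5170/1000 = 0.027517 m
L = sqrt(8 * 15451.4170 * 0.027517 / 426.1710)
L = 2.825 m


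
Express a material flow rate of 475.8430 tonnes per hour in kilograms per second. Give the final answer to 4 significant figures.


m_dot = 475.8430 * 1000 / 3600
m_dot = 132.2 kg/s


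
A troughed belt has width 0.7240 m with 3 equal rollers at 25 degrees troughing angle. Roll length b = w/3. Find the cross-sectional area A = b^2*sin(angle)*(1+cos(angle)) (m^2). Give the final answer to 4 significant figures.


b = 0.7240/3 = 0.241333 m
A = 0.241333^2 * sin(25 deg) * (1 + cos(25 deg))
A = 0.04692 m^2


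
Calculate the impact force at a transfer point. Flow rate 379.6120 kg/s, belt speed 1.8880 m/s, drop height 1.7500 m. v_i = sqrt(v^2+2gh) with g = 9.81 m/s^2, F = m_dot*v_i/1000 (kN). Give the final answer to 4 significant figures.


v_i = sqrt(1.8880^2 + 2*9.81*1.7500) = 6.15626 m/s
F = 379.6120 * 6.15626 / 1000
F = 2.337 kN


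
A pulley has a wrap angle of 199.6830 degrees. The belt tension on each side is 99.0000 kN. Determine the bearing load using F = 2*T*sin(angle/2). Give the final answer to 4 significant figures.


F = 2 * 99.0000 * sin(199.6830/2 deg)
F = 195.1 kN


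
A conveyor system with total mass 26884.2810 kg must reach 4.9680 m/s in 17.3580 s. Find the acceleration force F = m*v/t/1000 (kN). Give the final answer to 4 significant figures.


F = 26884.2810 * 4.9680 / 17.3580 / 1000
F = 7.694 kN


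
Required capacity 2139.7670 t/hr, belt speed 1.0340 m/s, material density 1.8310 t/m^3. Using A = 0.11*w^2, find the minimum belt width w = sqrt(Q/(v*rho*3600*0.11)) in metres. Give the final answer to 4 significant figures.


A_req = 2139.7670 / (1.0340 * 1.8310 * 3600) = 0.313946 m^2
w = sqrt(0.313946 / 0.11)
w = 1.689 m


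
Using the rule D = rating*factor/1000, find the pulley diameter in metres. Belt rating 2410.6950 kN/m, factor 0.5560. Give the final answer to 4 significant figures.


D = 2410.6950 * 0.5560 / 1000
D = 1.340 m


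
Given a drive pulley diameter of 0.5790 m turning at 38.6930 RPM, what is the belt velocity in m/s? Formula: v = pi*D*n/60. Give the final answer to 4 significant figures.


v = pi * 0.5790 * 38.6930 / 60
v = 1.173 m/s


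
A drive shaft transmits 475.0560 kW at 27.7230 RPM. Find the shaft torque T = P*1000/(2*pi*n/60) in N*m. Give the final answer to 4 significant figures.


omega = 2*pi*27.7230/60 = 2.90315 rad/s
T = 475.0560*1000 / 2.90315
T = 163600 N*m


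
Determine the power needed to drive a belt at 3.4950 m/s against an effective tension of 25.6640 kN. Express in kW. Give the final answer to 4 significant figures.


P = Te * v = 25.6640 * 3.4950
P = 89.70 kW


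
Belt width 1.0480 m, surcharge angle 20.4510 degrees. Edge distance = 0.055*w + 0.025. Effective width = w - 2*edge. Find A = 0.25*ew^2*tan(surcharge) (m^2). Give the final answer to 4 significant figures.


edge = 0.055*1.0480 + 0.025 = 0.08264 m
ew = 1.0480 - 2*0.08264 = 0.88272 m
A = 0.25 * 0.88272^2 * tan(20.4510 deg)
A = 0.07264 m^2


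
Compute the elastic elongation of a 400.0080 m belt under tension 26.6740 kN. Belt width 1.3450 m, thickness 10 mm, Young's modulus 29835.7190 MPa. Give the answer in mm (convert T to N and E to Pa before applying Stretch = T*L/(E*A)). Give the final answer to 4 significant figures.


A = 1.3450 * 0.01 = 0.01345 m^2
Stretch = 26.6740*1000 * 400.0080 / (29835.7190e6 * 0.01345) * 1000
Stretch = 26.59 mm


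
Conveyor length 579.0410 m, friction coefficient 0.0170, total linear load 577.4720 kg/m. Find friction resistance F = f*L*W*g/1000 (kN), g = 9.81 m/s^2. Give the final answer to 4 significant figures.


F = 0.0170 * 579.0410 * 577.4720 * 9.81 / 1000
F = 55.76 kN


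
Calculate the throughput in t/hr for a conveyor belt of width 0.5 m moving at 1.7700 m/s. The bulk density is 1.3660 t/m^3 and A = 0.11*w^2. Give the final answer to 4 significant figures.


A = 0.11 * 0.5^2 = 0.0275 m^2
C = 0.0275 * 1.7700 * 1.3660 * 3600
C = 239.4 t/hr


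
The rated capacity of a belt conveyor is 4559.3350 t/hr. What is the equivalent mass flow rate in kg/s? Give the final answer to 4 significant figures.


m_dot = 4559.3350 * 1000 / 3600
m_dot = 1266 kg/s


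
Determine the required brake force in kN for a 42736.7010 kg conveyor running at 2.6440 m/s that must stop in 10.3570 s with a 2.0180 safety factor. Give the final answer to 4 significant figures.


F = 42736.7010 * 2.6440 / 10.3570 * 2.0180 / 1000
F = 22.02 kN


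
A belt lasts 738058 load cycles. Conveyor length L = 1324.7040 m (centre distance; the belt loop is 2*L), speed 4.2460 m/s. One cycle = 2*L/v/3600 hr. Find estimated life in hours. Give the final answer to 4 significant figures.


cycle_time = 2 * 1324.7040 / 4.2460 / 3600 = 0.173327 hr
life = 738058 * 0.173327 = 127900 hours


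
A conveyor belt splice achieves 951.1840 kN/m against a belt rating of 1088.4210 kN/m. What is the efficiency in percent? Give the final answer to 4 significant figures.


Eff = 951.1840 / 1088.4210 * 100
Eff = 87.39 %


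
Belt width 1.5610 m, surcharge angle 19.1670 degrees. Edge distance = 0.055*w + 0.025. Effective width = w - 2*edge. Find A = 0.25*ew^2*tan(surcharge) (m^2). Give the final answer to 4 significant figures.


edge = 0.055*1.5610 + 0.025 = 0.110855 m
ew = 1.5610 - 2*0.110855 = 1.33929 m
A = 0.25 * 1.33929^2 * tan(19.1670 deg)
A = 0.1559 m^2


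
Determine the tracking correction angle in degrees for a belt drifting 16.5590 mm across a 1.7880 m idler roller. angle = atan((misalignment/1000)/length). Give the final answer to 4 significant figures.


misalign_m = 16.5590 / 1000 = 0.016559 m
angle = atan(0.016559 / 1.7880)
angle = 0.5306 deg


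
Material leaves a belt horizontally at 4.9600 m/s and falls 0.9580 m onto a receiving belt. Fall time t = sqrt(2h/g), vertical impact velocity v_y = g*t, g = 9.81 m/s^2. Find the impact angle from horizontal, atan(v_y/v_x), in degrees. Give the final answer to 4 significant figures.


t = sqrt(2*0.9580/9.81) = 0.44194 s
v_y = 9.81 * 0.44194 = 4.33543 m/s
angle = atan(4.33543 / 4.9600) = 41.16 deg


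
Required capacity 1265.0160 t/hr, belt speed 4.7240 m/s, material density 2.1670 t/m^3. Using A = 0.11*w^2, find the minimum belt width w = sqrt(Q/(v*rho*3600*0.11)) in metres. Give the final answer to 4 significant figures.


A_req = 1265.0160 / (4.7240 * 2.1670 * 3600) = 0.0343261 m^2
w = sqrt(0.0343261 / 0.11)
w = 0.5586 m


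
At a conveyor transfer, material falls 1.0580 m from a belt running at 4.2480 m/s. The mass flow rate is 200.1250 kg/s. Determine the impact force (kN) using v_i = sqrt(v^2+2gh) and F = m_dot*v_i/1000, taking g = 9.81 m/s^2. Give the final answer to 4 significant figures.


v_i = sqrt(4.2480^2 + 2*9.81*1.0580) = 6.22924 m/s
F = 200.1250 * 6.22924 / 1000
F = 1.247 kN


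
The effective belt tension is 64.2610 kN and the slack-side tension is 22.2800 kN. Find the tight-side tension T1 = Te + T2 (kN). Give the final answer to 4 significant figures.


T1 = Te + T2 = 64.2610 + 22.2800
T1 = 86.54 kN


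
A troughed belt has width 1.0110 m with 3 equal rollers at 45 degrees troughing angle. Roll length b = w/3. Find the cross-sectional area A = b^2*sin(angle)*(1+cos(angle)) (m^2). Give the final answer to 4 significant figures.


b = 1.0110/3 = 0.337 m
A = 0.337^2 * sin(45 deg) * (1 + cos(45 deg))
A = 0.1371 m^2


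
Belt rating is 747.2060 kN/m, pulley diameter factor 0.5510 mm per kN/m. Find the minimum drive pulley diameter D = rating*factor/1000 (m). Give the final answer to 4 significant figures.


D = 747.2060 * 0.5510 / 1000
D = 0.4117 m


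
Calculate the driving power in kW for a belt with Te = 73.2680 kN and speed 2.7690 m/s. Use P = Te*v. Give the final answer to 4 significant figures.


P = Te * v = 73.2680 * 2.7690
P = 202.9 kW


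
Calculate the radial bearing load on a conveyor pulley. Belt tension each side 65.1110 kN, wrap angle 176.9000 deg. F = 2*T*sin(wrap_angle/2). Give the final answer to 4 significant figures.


F = 2 * 65.1110 * sin(176.9000/2 deg)
F = 130.2 kN


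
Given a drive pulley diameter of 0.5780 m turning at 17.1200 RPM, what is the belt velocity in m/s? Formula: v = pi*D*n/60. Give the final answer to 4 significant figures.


v = pi * 0.5780 * 17.1200 / 60
v = 0.5181 m/s


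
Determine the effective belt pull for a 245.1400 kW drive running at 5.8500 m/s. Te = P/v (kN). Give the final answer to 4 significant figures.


Te = P / v = 245.1400 / 5.8500
Te = 41.90 kN


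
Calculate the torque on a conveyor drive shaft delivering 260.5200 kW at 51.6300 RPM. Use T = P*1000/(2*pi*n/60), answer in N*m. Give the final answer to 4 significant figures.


omega = 2*pi*51.6300/60 = 5.40668 rad/s
T = 260.5200*1000 / 5.40668
T = 48180 N*m


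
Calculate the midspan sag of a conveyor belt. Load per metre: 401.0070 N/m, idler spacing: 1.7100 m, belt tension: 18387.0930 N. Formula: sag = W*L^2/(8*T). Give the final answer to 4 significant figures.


sag = 401.0070 * 1.7100^2 / (8 * 18387.0930)
sag = 0.007972 m


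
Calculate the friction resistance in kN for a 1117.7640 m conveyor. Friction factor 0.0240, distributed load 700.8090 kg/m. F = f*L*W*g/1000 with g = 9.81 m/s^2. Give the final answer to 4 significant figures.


F = 0.0240 * 1117.7640 * 700.8090 * 9.81 / 1000
F = 184.4 kN


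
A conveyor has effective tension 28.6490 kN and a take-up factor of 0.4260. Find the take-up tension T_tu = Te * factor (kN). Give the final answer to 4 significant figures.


T_tu = 28.6490 * 0.4260
T_tu = 12.20 kN


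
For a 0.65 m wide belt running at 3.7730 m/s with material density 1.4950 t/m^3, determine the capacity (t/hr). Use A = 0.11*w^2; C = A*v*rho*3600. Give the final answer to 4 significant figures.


A = 0.11 * 0.65^2 = 0.046475 m^2
C = 0.046475 * 3.7730 * 1.4950 * 3600
C = 943.7 t/hr


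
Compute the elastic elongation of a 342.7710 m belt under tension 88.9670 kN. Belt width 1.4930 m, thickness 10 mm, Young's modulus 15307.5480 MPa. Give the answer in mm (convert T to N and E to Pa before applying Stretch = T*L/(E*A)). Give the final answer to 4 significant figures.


A = 1.4930 * 0.01 = 0.01493 m^2
Stretch = 88.9670*1000 * 342.7710 / (15307.5480e6 * 0.01493) * 1000
Stretch = 133.4 mm


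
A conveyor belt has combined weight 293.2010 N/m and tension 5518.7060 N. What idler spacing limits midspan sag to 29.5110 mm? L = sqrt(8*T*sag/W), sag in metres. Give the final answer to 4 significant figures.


sag = 29.5110/1000 = 0.029511 m
L = sqrt(8 * 5518.7060 * 0.029511 / 293.2010)
L = 2.108 m


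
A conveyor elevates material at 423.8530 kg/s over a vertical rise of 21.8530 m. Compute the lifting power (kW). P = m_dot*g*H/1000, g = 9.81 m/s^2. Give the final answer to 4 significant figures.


P = 423.8530 * 9.81 * 21.8530 / 1000
P = 90.86 kW


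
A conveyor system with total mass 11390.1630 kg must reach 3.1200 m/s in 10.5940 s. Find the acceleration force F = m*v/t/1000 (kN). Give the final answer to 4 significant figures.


F = 11390.1630 * 3.1200 / 10.5940 / 1000
F = 3.354 kN


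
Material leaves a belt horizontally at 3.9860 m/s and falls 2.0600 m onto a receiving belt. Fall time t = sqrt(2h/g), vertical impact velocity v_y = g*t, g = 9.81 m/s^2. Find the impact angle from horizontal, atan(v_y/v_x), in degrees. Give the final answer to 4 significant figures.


t = sqrt(2*2.0600/9.81) = 0.648058 s
v_y = 9.81 * 0.648058 = 6.35745 m/s
angle = atan(6.35745 / 3.9860) = 57.91 deg


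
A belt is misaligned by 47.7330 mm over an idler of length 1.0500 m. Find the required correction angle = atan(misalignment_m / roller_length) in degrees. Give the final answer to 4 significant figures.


misalign_m = 47.7330 / 1000 = 0.047733 m
angle = atan(0.047733 / 1.0500)
angle = 2.603 deg


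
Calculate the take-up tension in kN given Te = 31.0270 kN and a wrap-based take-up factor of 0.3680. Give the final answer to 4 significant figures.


T_tu = 31.0270 * 0.3680
T_tu = 11.42 kN


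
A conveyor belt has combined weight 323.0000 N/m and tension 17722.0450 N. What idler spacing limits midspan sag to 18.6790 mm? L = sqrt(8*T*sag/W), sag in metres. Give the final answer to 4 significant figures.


sag = 18.6790/1000 = 0.018679 m
L = sqrt(8 * 17722.0450 * 0.018679 / 323.0000)
L = 2.863 m


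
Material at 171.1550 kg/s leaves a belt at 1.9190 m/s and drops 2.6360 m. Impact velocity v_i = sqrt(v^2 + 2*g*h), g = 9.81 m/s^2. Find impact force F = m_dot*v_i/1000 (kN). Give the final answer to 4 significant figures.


v_i = sqrt(1.9190^2 + 2*9.81*2.6360) = 7.44318 m/s
F = 171.1550 * 7.44318 / 1000
F = 1.274 kN


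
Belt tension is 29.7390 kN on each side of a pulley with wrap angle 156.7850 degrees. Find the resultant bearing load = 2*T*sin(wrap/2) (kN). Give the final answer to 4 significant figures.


F = 2 * 29.7390 * sin(156.7850/2 deg)
F = 58.26 kN


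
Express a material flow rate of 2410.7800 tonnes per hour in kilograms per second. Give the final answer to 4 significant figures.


m_dot = 2410.7800 * 1000 / 3600
m_dot = 669.7 kg/s


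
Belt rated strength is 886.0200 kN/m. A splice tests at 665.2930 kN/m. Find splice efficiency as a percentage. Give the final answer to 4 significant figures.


Eff = 665.2930 / 886.0200 * 100
Eff = 75.09 %


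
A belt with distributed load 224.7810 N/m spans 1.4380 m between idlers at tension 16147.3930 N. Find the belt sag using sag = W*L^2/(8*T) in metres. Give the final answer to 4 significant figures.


sag = 224.7810 * 1.4380^2 / (8 * 16147.3930)
sag = 0.003598 m


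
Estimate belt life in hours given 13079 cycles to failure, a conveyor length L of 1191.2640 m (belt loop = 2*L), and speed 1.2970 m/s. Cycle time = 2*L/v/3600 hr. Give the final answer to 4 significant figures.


cycle_time = 2 * 1191.2640 / 1.2970 / 3600 = 0.510265 hr
life = 13079 * 0.510265 = 6674 hours


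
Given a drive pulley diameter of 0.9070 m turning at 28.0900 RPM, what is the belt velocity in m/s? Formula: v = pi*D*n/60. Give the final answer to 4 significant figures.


v = pi * 0.9070 * 28.0900 / 60
v = 1.334 m/s


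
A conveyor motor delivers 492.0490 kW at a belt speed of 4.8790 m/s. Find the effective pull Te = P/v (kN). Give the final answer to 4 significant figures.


Te = P / v = 492.0490 / 4.8790
Te = 100.9 kN


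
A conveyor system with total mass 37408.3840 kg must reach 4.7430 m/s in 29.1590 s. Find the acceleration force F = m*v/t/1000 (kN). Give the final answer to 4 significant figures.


F = 37408.3840 * 4.7430 / 29.1590 / 1000
F = 6.085 kN


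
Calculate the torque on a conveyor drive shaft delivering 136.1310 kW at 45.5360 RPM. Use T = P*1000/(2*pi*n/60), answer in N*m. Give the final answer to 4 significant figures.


omega = 2*pi*45.5360/60 = 4.76852 rad/s
T = 136.1310*1000 / 4.76852
T = 28550 N*m


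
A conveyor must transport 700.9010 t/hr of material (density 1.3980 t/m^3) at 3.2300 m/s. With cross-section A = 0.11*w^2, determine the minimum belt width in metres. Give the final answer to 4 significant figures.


A_req = 700.9010 / (3.2300 * 1.3980 * 3600) = 0.0431166 m^2
w = sqrt(0.0431166 / 0.11)
w = 0.6261 m


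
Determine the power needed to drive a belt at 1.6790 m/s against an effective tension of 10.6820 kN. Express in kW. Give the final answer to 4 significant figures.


P = Te * v = 10.6820 * 1.6790
P = 17.94 kW


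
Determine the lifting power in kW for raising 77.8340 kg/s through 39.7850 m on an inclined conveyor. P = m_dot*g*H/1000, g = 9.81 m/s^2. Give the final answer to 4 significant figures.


P = 77.8340 * 9.81 * 39.7850 / 1000
P = 30.38 kW


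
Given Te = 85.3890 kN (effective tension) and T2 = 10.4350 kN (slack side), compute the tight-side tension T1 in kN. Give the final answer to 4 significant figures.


T1 = Te + T2 = 85.3890 + 10.4350
T1 = 95.82 kN


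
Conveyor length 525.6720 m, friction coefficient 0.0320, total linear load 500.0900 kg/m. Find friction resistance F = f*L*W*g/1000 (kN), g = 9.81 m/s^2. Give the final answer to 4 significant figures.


F = 0.0320 * 525.6720 * 500.0900 * 9.81 / 1000
F = 82.52 kN


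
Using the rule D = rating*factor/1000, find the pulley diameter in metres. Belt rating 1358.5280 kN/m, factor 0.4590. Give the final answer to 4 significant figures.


D = 1358.5280 * 0.4590 / 1000
D = 0.6236 m


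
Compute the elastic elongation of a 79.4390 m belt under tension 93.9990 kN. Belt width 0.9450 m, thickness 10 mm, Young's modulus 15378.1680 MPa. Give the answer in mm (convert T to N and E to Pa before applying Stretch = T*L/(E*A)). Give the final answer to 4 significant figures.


A = 0.9450 * 0.01 = 0.00945 m^2
Stretch = 93.9990*1000 * 79.4390 / (15378.1680e6 * 0.00945) * 1000
Stretch = 51.38 mm


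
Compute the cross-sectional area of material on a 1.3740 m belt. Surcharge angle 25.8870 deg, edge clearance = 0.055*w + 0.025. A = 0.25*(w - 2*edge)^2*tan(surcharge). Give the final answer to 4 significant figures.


edge = 0.055*1.3740 + 0.025 = 0.10057 m
ew = 1.3740 - 2*0.10057 = 1.17286 m
A = 0.25 * 1.17286^2 * tan(25.8870 deg)
A = 0.1669 m^2


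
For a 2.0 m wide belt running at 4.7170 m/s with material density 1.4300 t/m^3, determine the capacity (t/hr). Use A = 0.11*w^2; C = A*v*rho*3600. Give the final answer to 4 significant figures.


A = 0.11 * 2.0^2 = 0.44 m^2
C = 0.44 * 4.7170 * 1.4300 * 3600
C = 10680 t/hr


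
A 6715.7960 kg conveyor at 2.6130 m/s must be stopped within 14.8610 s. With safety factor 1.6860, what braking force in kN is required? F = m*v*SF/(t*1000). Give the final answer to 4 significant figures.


F = 6715.7960 * 2.6130 / 14.8610 * 1.6860 / 1000
F = 1.991 kN


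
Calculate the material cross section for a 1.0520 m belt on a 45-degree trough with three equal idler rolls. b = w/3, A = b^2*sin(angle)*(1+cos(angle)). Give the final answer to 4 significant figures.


b = 1.0520/3 = 0.350667 m
A = 0.350667^2 * sin(45 deg) * (1 + cos(45 deg))
A = 0.1484 m^2


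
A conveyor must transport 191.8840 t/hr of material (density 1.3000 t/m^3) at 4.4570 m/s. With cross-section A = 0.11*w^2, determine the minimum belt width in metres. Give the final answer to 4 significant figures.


A_req = 191.8840 / (4.4570 * 1.3000 * 3600) = 0.0091992 m^2
w = sqrt(0.0091992 / 0.11)
w = 0.2892 m


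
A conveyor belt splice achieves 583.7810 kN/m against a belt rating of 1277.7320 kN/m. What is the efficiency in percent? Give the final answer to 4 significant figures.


Eff = 583.7810 / 1277.7320 * 100
Eff = 45.69 %


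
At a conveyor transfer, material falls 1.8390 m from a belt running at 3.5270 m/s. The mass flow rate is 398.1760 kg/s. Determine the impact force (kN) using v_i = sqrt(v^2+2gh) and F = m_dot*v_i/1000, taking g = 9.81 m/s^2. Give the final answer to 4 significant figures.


v_i = sqrt(3.5270^2 + 2*9.81*1.8390) = 6.9657 m/s
F = 398.1760 * 6.9657 / 1000
F = 2.774 kN


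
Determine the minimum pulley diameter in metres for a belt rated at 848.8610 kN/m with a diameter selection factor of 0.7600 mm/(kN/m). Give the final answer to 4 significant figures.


D = 848.8610 * 0.7600 / 1000
D = 0.6451 m


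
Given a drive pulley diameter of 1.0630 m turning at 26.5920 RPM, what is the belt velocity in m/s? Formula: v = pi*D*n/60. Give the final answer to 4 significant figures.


v = pi * 1.0630 * 26.5920 / 60
v = 1.480 m/s


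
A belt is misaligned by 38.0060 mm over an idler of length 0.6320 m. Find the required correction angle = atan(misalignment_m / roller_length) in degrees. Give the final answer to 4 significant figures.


misalign_m = 38.0060 / 1000 = 0.038006 m
angle = atan(0.038006 / 0.6320)
angle = 3.441 deg


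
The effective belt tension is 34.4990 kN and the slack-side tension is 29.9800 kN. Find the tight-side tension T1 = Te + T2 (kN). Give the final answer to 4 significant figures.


T1 = Te + T2 = 34.4990 + 29.9800
T1 = 64.48 kN


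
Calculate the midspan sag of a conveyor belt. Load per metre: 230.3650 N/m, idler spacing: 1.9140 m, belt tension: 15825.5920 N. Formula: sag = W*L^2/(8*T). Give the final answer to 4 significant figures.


sag = 230.3650 * 1.9140^2 / (8 * 15825.5920)
sag = 0.006666 m


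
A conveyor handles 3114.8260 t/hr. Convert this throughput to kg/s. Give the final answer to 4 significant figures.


m_dot = 3114.8260 * 1000 / 3600
m_dot = 865.2 kg/s


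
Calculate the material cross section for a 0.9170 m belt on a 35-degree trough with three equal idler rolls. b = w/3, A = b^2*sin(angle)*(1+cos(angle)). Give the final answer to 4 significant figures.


b = 0.9170/3 = 0.305667 m
A = 0.305667^2 * sin(35 deg) * (1 + cos(35 deg))
A = 0.09749 m^2


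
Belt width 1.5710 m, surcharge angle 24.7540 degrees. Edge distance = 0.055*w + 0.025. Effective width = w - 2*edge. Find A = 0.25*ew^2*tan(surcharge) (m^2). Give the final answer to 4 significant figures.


edge = 0.055*1.5710 + 0.025 = 0.111405 m
ew = 1.5710 - 2*0.111405 = 1.34819 m
A = 0.25 * 1.34819^2 * tan(24.7540 deg)
A = 0.2095 m^2


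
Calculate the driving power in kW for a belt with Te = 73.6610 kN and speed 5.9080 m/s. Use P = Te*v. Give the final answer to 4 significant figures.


P = Te * v = 73.6610 * 5.9080
P = 435.2 kW


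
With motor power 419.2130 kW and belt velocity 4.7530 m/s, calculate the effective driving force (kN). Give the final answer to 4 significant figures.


Te = P / v = 419.2130 / 4.7530
Te = 88.20 kN


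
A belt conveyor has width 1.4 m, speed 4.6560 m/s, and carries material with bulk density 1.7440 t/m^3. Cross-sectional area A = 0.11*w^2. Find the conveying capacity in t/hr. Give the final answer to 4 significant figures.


A = 0.11 * 1.4^2 = 0.2156 m^2
C = 0.2156 * 4.6560 * 1.7440 * 3600
C = 6302 t/hr


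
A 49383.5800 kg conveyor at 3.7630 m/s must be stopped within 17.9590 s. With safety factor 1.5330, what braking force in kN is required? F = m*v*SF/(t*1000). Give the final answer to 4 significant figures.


F = 49383.5800 * 3.7630 / 17.9590 * 1.5330 / 1000
F = 15.86 kN


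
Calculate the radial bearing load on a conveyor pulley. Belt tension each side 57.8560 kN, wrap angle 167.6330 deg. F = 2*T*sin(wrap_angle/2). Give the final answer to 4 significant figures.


F = 2 * 57.8560 * sin(167.6330/2 deg)
F = 115.0 kN


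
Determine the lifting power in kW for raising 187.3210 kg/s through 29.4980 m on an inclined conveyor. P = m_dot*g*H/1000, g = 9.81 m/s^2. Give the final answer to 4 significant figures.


P = 187.3210 * 9.81 * 29.4980 / 1000
P = 54.21 kW


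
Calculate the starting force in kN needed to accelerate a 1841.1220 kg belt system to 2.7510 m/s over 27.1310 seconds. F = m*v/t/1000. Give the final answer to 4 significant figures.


F = 1841.1220 * 2.7510 / 27.1310 / 1000
F = 0.1867 kN


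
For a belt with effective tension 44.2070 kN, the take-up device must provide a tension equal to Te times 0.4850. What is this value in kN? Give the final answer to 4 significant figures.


T_tu = 44.2070 * 0.4850
T_tu = 21.44 kN


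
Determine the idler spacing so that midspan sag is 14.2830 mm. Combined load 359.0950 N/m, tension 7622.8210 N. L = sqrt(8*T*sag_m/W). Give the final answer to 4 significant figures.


sag = 14.2830/1000 = 0.014283 m
L = sqrt(8 * 7622.8210 * 0.014283 / 359.0950)
L = 1.557 m


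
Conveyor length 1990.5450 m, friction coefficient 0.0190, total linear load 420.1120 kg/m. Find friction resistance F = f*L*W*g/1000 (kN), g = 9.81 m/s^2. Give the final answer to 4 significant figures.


F = 0.0190 * 1990.5450 * 420.1120 * 9.81 / 1000
F = 155.9 kN


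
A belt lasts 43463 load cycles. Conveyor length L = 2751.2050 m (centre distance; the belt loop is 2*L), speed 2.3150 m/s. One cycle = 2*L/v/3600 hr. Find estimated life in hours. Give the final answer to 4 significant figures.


cycle_time = 2 * 2751.2050 / 2.3150 / 3600 = 0.660236 hr
life = 43463 * 0.660236 = 28700 hours
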